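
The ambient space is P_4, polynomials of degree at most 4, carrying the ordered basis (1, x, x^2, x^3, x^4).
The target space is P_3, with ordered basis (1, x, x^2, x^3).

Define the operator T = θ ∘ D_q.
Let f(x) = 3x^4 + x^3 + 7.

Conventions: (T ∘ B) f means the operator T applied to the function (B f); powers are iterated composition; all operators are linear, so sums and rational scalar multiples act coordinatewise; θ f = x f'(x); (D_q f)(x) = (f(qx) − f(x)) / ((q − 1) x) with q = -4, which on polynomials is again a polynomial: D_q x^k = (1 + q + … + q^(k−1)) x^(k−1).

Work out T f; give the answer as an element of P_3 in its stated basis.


D_q f = -153x^3 + 13x^2
θ D_q f = -459x^3 + 26x^2

the result is g(x) = -459x^3 + 26x^2


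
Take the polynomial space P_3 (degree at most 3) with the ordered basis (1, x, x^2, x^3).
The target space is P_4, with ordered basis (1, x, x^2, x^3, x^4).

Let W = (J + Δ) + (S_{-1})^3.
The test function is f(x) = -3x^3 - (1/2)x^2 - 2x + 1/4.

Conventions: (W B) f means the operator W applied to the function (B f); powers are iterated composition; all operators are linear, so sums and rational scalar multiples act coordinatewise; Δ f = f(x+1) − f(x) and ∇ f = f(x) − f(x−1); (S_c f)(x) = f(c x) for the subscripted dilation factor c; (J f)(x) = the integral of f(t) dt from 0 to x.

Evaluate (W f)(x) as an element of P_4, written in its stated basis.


J f = -(3/4)x^4 - (1/6)x^3 - x^2 + (1/4)x
Δ f = -9x^2 - 10x - 11/2
(J + Δ) f = -(3/4)x^4 - (1/6)x^3 - 10x^2 - (39/4)x - 11/2
S_{-1} f = 3x^3 - (1/2)x^2 + 2x + 1/4
S_{-1} S_{-1} f = -3x^3 - (1/2)x^2 - 2x + 1/4
S_{-1} S_{-1} S_{-1} f = 3x^3 - (1/2)x^2 + 2x + 1/4
((J + Δ) + (S_{-1})^3) f = -(3/4)x^4 + (17/6)x^3 - (21/2)x^2 - (31/4)x - 21/4

g(x) = -(3/4)x^4 + (17/6)x^3 - (21/2)x^2 - (31/4)x - 21/4


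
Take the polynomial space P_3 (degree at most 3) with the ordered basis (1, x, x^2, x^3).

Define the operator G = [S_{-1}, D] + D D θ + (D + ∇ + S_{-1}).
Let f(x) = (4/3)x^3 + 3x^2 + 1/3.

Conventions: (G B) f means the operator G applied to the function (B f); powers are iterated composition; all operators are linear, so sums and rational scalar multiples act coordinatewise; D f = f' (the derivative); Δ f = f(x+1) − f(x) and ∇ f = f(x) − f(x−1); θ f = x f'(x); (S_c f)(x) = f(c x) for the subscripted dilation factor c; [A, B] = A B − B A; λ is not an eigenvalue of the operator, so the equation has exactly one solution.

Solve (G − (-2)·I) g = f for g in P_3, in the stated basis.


write g with unknown coordinates in the stated basis and equate coefficients in (G − (-2)·I) g = f
solving from the highest basis element down gives g = (4/3)x^3 - (13/3)x^2 - 20x + 92/3
check: G g = -(4/3)x^3 + (35/3)x^2 + 40x - 61
so G g − (-2)·g = (4/3)x^3 + 3x^2 + 1/3 = f ✓

the result is g(x) = (4/3)x^3 - (13/3)x^2 - 20x + 92/3


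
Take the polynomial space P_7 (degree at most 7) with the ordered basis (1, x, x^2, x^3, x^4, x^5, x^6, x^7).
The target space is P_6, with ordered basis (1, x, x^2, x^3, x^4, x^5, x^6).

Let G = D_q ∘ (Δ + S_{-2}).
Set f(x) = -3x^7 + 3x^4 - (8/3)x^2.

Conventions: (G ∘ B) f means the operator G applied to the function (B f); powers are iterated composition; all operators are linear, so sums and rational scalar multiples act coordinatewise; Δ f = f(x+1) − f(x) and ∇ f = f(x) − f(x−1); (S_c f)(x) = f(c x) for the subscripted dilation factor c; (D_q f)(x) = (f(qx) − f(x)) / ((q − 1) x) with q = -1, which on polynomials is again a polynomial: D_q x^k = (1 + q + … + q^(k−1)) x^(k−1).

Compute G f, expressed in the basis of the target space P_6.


the image equals g(x) = 384x^6 - 63x^4 - 93x^2 - 43/3

Δ f = -21x^6 - 63x^5 - 105x^4 - 93x^3 - 45x^2 - (43/3)x - 8/3
S_{-2} f = 384x^7 + 48x^4 - (32/3)x^2
(Δ + S_{-2}) f = 384x^7 - 21x^6 - 63x^5 - 57x^4 - 93x^3 - (167/3)x^2 - (43/3)x - 8/3
D_q (Δ + S_{-2}) f = 384x^6 - 63x^4 - 93x^2 - 43/3


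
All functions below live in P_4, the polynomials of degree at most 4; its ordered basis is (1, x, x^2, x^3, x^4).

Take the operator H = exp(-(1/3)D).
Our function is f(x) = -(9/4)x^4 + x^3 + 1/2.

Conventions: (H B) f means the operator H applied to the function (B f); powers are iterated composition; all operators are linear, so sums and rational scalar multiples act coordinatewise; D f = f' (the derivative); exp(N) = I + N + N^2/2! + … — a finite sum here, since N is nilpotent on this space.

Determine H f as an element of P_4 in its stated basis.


order-1 term: 3x^3 - x^2
order-2 term: -(3/2)x^2 + (1/3)x
order-3 term: (1/3)x - 1/27
order-4 term: -1/36
the series for exp(-(1/3)D) f terminates at order 4
exp(-(1/3)D) f = -(9/4)x^4 + 4x^3 - (5/2)x^2 + (2/3)x + 47/108

the result is g(x) = -(9/4)x^4 + 4x^3 - (5/2)x^2 + (2/3)x + 47/108


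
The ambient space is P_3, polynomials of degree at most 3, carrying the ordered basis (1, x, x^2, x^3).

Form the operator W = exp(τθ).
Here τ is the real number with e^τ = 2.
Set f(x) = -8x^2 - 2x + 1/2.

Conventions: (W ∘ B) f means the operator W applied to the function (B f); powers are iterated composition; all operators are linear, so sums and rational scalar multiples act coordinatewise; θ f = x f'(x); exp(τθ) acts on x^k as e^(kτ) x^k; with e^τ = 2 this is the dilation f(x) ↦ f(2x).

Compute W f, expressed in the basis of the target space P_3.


the image equals g(x) = -32x^2 - 4x + 1/2

exp(τθ) x^k = e^(kτ) x^k; with e^τ = 2 this sends x^k to 2^k x^k
x ↦ 2 x
x^2 ↦ 4 x^2
applying this coordinatewise to f: exp(τθ) f = -32x^2 - 4x + 1/2


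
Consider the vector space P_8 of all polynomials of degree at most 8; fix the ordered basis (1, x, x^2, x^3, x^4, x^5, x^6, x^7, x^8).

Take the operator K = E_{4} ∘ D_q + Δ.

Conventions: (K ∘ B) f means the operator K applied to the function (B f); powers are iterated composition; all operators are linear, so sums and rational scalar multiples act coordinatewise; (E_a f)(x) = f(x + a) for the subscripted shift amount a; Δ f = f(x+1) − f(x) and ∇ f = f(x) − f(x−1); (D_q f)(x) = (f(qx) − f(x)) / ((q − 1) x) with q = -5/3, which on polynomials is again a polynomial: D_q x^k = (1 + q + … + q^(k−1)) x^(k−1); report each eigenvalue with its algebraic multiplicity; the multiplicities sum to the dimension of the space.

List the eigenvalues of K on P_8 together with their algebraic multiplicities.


λ = 0 (multiplicity 9)

image of 1: 0
image of x: 2
image of x^2: (4/3)x - 5/3
image of x^3: (46/9)x^2 + (179/9)x + 313/9
image of x^4: (40/27)x^3 - (218/9)x^2 - (1052/9)x - 4325/27
image of x^5: (826/81)x^4 + (7546/81)x^3 + (13742/27)x^2 + (108181/81)x + 107857/81
image of x^6: -(404/243)x^5 - (33595/243)x^4 - (293060/243)x^3 - (1188035/243)x^2 - (2381902/243)x - 1906445/243
image of x^7: (15142/729)x^6 + (85415/243)x^5 + (811625/243)x^4 + (12875435/729)x^3 + (12855023/243)x^2 + (20561573/243)x + 41120473/729
image of x^8: -(30512/2187)x^7 - (1282988/2187)x^6 - (5336072/729)x^5 - (107384830/2187)x^4 - (430029208/2187)x^3 - (344100932/729)x^2 - (1376467880/2187)x - 786560885/2187
the matrix is upper triangular; its diagonal is (0, 0, 0, 0, 0, 0, 0, 0, 0)
for a triangular matrix the eigenvalues are the diagonal entries, with algebraic multiplicity their repetition count


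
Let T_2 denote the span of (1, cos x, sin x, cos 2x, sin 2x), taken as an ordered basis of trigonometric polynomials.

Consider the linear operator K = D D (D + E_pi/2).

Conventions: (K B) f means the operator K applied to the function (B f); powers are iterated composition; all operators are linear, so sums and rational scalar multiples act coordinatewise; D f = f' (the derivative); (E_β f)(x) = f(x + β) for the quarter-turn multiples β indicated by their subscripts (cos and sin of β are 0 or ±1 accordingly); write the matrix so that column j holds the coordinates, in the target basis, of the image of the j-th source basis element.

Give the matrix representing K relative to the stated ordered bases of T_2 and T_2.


the matrix is [[0, 0, 0, 0, 0]; [0, 0, -2, 0, 0]; [0, 2, 0, 0, 0]; [0, 0, 0, 4, -8]; [0, 0, 0, 8, 4]] (rows listed top to bottom)

image of 1: 0
image of cos x: 2sin x
image of sin x: -2cos x
image of cos 2x: 4cos 2x + 8sin 2x
image of sin 2x: -8cos 2x + 4sin 2x
each image's coordinates form column j of the matrix


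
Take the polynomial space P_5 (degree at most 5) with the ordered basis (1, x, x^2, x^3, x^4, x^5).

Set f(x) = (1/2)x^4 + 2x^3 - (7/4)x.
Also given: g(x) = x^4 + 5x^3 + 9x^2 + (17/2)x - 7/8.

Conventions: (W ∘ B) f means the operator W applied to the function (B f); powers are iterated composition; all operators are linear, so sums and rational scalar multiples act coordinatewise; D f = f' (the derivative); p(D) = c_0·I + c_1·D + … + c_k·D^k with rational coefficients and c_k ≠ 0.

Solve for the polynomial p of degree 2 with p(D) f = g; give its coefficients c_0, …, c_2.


p(D) = 2·I + (1/2)·D + D^2, i.e. c_0 = 2, c_1 = 1/2, c_2 = 1

D^0 f = (1/2)x^4 + 2x^3 - (7/4)x
D^1 f = 2x^3 + 6x^2 - 7/4
D^2 f = 6x^2 + 12x
matching coefficients of g against c_0 f + c_1 Df + … from the top degree down determines the c_i
solution: c_0 = 2, c_1 = 1/2, c_2 = 1


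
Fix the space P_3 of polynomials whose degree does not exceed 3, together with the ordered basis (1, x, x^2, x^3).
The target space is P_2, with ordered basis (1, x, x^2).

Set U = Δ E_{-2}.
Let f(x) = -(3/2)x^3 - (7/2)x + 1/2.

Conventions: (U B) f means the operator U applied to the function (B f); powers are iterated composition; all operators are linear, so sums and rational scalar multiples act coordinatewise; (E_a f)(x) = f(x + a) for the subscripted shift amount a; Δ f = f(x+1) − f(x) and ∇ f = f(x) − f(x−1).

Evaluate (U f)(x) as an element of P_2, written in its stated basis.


g(x) = -(9/2)x^2 + (27/2)x - 14

E_{-2} f = -(3/2)x^3 + 9x^2 - (43/2)x + 39/2
Δ E_{-2} f = -(9/2)x^2 + (27/2)x - 14


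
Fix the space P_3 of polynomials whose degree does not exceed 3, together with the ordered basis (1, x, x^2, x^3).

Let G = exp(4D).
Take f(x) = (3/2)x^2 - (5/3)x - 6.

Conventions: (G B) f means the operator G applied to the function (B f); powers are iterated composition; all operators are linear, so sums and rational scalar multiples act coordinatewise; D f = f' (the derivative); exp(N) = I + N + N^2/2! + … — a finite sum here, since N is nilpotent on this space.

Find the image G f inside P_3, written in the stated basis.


the image equals g(x) = (3/2)x^2 + (31/3)x + 34/3

order-1 term: 12x - 20/3
order-2 term: 24
the series for exp(4D) f terminates at order 2
exp(4D) f = (3/2)x^2 + (31/3)x + 34/3


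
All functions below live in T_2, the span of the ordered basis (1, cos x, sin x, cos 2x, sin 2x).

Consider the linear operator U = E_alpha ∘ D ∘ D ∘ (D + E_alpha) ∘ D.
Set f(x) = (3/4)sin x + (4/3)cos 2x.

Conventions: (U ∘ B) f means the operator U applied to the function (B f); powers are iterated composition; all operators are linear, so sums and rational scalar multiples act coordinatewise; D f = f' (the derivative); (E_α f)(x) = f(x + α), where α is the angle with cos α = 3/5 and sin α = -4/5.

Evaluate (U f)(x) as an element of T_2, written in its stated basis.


the image equals g(x) = -(39/100)cos x - (27/100)sin x - (448/1875)cos 2x + (21536/1875)sin 2x

D f = (3/4)cos x - (8/3)sin 2x
D D f = -(3/4)sin x - (16/3)cos 2x
E_alpha D f = (9/20)cos x + (3/5)sin x + (64/25)cos 2x + (56/75)sin 2x
(D + E_alpha) D f = (9/20)cos x - (3/20)sin x - (208/75)cos 2x + (56/75)sin 2x
D (D + E_alpha) D f = -(3/20)cos x - (9/20)sin x + (112/75)cos 2x + (416/75)sin 2x
D D (D + E_alpha) D f = -(9/20)cos x + (3/20)sin x + (832/75)cos 2x - (224/75)sin 2x
E_alpha D D (D + E_alpha) D f = -(39/100)cos x - (27/100)sin x - (448/1875)cos 2x + (21536/1875)sin 2x


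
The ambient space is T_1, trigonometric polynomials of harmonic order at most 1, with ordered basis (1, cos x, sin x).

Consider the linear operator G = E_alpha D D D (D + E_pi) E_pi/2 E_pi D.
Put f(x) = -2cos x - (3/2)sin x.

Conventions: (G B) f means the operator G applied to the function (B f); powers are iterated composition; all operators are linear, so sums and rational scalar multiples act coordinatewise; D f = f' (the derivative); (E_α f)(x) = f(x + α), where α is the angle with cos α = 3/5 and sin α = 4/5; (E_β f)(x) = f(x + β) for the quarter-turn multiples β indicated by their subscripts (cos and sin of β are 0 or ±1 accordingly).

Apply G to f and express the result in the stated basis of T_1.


D f = -(3/2)cos x + 2sin x
E_pi D f = (3/2)cos x - 2sin x
E_pi/2 E_pi D f = -2cos x - (3/2)sin x
D (E_pi/2 E_pi D) f = -(3/2)cos x + 2sin x
E_pi (E_pi/2 E_pi D) f = 2cos x + (3/2)sin x
(D + E_pi) (E_pi/2 E_pi D) f = (1/2)cos x + (7/2)sin x
D ((D + E_pi) E_pi/2 E_pi D) f = (7/2)cos x - (1/2)sin x
D D ((D + E_pi) E_pi/2 E_pi D) f = -(1/2)cos x - (7/2)sin x
D (D D) ((D + E_pi) E_pi/2 E_pi D) f = -(7/2)cos x + (1/2)sin x
E_alpha (D D D) ((D + E_pi) E_pi/2 E_pi D) f = -(17/10)cos x + (31/10)sin x

the result is g(x) = -(17/10)cos x + (31/10)sin x


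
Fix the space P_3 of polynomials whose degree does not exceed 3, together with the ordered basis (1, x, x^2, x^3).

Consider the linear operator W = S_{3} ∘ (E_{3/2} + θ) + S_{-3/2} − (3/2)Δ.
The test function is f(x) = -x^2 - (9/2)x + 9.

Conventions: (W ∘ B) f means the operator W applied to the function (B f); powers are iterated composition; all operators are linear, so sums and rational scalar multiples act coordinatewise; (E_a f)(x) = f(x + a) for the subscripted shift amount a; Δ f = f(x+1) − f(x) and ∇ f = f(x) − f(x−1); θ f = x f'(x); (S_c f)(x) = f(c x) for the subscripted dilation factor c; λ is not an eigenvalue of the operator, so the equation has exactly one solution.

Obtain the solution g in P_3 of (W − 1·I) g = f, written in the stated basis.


write g with unknown coordinates in the stated basis and equate coefficients in (W − 1·I) g = f
solving from the highest basis element down gives g = -(4/113)x^2 - (969/791)x + 1020/113
check: W g = -(117/113)x^2 - (9057/1582)x + 2037/113
so W g − 1·g = -x^2 - (9/2)x + 9 = f ✓

g(x) = -(4/113)x^2 - (969/791)x + 1020/113


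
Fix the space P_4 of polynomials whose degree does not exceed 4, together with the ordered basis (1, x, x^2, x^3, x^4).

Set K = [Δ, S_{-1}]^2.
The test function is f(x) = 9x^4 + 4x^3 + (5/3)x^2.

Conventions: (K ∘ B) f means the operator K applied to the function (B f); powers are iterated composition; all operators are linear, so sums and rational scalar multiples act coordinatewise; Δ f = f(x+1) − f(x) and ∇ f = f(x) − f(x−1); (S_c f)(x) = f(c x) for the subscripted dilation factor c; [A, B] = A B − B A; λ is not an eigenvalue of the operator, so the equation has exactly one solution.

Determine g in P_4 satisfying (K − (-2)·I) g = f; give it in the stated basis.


g(x) = (9/2)x^4 + 2x^3 + (653/6)x^2 + 24x + 1522/3

write g with unknown coordinates in the stated basis and equate coefficients in (K − (-2)·I) g = f
solving from the highest basis element down gives g = (9/2)x^4 + 2x^3 + (653/6)x^2 + 24x + 1522/3
check: K g = -216x^2 - 48x - 3044/3
so K g − (-2)·g = 9x^4 + 4x^3 + (5/3)x^2 = f ✓


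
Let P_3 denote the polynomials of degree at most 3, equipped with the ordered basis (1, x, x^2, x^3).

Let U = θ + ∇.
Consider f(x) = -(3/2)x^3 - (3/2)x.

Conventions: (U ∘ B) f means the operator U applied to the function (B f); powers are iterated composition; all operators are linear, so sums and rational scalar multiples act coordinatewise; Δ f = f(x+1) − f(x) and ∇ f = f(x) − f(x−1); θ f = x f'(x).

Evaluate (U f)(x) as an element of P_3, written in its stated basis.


θ f = -(9/2)x^3 - (3/2)x
∇ f = -(9/2)x^2 + (9/2)x - 3
(θ + ∇) f = -(9/2)x^3 - (9/2)x^2 + 3x - 3

the result is g(x) = -(9/2)x^3 - (9/2)x^2 + 3x - 3


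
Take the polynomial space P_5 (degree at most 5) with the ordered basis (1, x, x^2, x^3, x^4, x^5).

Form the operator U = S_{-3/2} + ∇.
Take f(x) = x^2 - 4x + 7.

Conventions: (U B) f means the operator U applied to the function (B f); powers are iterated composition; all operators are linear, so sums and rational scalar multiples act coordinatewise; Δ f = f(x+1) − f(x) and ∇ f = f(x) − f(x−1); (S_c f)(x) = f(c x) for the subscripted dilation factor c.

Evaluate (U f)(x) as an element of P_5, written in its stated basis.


the image equals g(x) = (9/4)x^2 + 8x + 2

S_{-3/2} f = (9/4)x^2 + 6x + 7
∇ f = 2x - 5
(S_{-3/2} + ∇) f = (9/4)x^2 + 8x + 2


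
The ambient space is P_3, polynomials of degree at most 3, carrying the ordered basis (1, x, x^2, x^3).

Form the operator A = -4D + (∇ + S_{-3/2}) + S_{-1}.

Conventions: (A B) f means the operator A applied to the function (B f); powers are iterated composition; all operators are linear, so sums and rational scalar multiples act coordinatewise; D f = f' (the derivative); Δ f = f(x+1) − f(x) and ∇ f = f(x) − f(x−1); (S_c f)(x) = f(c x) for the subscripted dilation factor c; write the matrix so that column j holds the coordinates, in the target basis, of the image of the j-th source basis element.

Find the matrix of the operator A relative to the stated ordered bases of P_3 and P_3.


image of 1: 2
image of x: -(5/2)x - 3
image of x^2: (13/4)x^2 - 6x - 1
image of x^3: -(35/8)x^3 - 9x^2 - 3x + 1
each image's coordinates form column j of the matrix

the matrix is [[2, -3, -1, 1]; [0, -5/2, -6, -3]; [0, 0, 13/4, -9]; [0, 0, 0, -35/8]] (rows listed top to bottom)


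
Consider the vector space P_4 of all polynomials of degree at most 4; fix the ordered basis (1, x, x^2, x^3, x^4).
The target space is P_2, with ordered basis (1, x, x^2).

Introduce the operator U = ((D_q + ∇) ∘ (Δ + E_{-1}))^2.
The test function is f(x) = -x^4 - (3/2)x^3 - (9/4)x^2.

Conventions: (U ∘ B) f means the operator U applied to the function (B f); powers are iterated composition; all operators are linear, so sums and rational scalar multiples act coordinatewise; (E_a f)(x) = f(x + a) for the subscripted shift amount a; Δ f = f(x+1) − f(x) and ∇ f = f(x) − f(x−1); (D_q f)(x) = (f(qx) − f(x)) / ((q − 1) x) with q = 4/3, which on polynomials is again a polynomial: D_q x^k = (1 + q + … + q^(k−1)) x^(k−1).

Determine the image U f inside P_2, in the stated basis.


the image equals g(x) = -(18112/243)x^2 + (101/9)x - 13721/54

Δ f = -4x^3 - (21/2)x^2 - 13x - 19/4
E_{-1} f = -x^4 + (5/2)x^3 - (15/4)x^2 + 4x - 7/4
(Δ + E_{-1}) f = -x^4 - (3/2)x^3 - (57/4)x^2 - 9x - 13/2
D_q (Δ + E_{-1}) f = -(175/27)x^3 - (37/6)x^2 - (133/4)x - 9
∇ (Δ + E_{-1}) f = -4x^3 + (3/2)x^2 - 28x + 19/4
(D_q + ∇) (Δ + E_{-1}) f = -(283/27)x^3 - (14/3)x^2 - (245/4)x - 17/4
Δ ((D_q + ∇) ∘ (Δ + E_{-1})) f = -(283/9)x^2 - (367/9)x - 8251/108
E_{-1} ((D_q + ∇) ∘ (Δ + E_{-1})) f = -(283/27)x^3 + (241/9)x^2 - (3001/36)x + 1696/27
(Δ + E_{-1}) ((D_q + ∇) ∘ (Δ + E_{-1})) f = -(283/27)x^3 - (14/3)x^2 - (4469/36)x - 163/12
D_q (Δ + E_{-1}) ((D_q + ∇) ∘ (Δ + E_{-1})) f = -(10471/243)x^2 - (98/9)x - 4469/36
∇ (Δ + E_{-1}) ((D_q + ∇) ∘ (Δ + E_{-1})) f = -(283/9)x^2 + (199/9)x - 14035/108
(D_q + ∇) (Δ + E_{-1}) ((D_q + ∇) ∘ (Δ + E_{-1})) f = -(18112/243)x^2 + (101/9)x - 13721/54


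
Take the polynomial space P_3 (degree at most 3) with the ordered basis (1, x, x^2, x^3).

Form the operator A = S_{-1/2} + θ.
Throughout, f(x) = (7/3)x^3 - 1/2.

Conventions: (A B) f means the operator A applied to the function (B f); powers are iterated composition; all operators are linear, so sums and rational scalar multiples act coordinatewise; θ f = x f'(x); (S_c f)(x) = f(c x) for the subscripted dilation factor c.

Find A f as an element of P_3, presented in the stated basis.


S_{-1/2} f = -(7/24)x^3 - 1/2
θ f = 7x^3
(S_{-1/2} + θ) f = (161/24)x^3 - 1/2

the result is g(x) = (161/24)x^3 - 1/2


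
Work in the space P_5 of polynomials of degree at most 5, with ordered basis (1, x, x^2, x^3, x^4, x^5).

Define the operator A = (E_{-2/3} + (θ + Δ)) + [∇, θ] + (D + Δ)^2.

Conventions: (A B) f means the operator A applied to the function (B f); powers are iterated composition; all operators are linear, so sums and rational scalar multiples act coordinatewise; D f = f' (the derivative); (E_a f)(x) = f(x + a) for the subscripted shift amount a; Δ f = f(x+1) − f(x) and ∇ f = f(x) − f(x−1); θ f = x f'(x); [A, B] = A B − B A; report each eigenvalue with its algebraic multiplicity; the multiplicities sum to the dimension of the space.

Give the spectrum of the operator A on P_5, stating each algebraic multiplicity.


λ = 1 (multiplicity 1), λ = 2 (multiplicity 1), λ = 3 (multiplicity 1), λ = 4 (multiplicity 1), λ = 5 (multiplicity 1), λ = 6 (multiplicity 1)

image of 1: 1
image of x: 2x + 4/3
image of x^2: 3x^2 + (8/3)x + 67/9
image of x^3: 4x^3 + 4x^2 + (67/3)x + 424/27
image of x^4: 5x^4 + (16/3)x^3 + (134/3)x^2 + (1696/27)x + 1555/81
image of x^5: 6x^5 + (20/3)x^4 + (670/9)x^3 + (4240/27)x^2 + (7775/81)x + 11146/243
the matrix is upper triangular; its diagonal is (1, 2, 3, 4, 5, 6)
for a triangular matrix the eigenvalues are the diagonal entries, with algebraic multiplicity their repetition count


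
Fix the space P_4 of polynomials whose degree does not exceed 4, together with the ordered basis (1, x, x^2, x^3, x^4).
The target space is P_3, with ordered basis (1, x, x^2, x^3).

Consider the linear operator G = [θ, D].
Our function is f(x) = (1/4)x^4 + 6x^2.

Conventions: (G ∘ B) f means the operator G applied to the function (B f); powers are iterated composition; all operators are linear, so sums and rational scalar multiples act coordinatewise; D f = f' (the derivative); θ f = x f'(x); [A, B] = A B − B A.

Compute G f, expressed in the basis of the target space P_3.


D f = x^3 + 12x
θ D f = 3x^3 + 12x
θ f = x^4 + 12x^2
D θ f = 4x^3 + 24x
[θ, D] f = -x^3 - 12x

the image equals g(x) = -x^3 - 12x


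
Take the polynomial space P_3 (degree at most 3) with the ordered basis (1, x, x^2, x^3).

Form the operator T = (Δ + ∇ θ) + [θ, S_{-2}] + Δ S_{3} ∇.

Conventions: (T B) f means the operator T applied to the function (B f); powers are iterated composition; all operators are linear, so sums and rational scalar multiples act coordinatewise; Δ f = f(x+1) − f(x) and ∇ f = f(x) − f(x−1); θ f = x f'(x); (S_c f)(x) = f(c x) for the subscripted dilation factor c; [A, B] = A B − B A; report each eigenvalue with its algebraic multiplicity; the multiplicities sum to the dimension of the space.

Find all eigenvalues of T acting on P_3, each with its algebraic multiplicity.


image of 1: 0
image of x: 2
image of x^2: 6x + 5
image of x^3: 12x^2 + 48x + 22
the matrix is upper triangular; its diagonal is (0, 0, 0, 0)
for a triangular matrix the eigenvalues are the diagonal entries, with algebraic multiplicity their repetition count

λ = 0 (multiplicity 4)


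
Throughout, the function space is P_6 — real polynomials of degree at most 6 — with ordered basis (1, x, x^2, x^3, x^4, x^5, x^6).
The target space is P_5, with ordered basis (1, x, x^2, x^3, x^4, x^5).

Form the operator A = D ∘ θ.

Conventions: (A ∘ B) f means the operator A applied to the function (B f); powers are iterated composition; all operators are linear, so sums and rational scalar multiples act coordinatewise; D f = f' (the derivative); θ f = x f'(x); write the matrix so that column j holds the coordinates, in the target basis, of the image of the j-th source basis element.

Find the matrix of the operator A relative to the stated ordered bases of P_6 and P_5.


image of 1: 0
image of x: 1
image of x^2: 4x
image of x^3: 9x^2
image of x^4: 16x^3
image of x^5: 25x^4
image of x^6: 36x^5
each image's coordinates form column j of the matrix

the matrix is [[0, 1, 0, 0, 0, 0, 0]; [0, 0, 4, 0, 0, 0, 0]; [0, 0, 0, 9, 0, 0, 0]; [0, 0, 0, 0, 16, 0, 0]; [0, 0, 0, 0, 0, 25, 0]; [0, 0, 0, 0, 0, 0, 36]] (rows listed top to bottom)


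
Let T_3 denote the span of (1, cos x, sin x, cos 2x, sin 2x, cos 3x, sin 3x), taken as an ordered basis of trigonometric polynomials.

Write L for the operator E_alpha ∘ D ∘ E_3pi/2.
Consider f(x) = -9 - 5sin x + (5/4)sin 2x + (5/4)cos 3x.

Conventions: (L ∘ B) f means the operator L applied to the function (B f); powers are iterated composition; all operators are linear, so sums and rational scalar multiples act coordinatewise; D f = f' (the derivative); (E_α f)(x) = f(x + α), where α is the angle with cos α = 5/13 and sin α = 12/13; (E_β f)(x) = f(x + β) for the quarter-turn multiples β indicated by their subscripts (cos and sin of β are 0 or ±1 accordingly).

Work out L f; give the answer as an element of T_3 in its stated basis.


E_3pi/2 f = -9 + 5cos x - (5/4)sin 2x - (5/4)sin 3x
D E_3pi/2 f = -5sin x - (5/2)cos 2x - (15/4)cos 3x
E_alpha (D ∘ E_3pi/2) f = -(60/13)cos x - (25/13)sin x + (595/338)cos 2x + (300/169)sin 2x + (30525/8788)cos 3x - (3105/2197)sin 3x

g(x) = -(60/13)cos x - (25/13)sin x + (595/338)cos 2x + (300/169)sin 2x + (30525/8788)cos 3x - (3105/2197)sin 3x


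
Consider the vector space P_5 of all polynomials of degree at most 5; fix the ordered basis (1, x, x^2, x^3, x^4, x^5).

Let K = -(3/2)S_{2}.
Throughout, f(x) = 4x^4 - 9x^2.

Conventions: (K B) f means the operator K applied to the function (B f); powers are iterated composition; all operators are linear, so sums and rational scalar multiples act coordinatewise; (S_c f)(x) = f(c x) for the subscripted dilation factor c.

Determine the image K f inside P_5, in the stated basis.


the result is g(x) = -96x^4 + 54x^2

S_{2} f = 64x^4 - 36x^2
(-(3/2)S_{2}) f = -96x^4 + 54x^2


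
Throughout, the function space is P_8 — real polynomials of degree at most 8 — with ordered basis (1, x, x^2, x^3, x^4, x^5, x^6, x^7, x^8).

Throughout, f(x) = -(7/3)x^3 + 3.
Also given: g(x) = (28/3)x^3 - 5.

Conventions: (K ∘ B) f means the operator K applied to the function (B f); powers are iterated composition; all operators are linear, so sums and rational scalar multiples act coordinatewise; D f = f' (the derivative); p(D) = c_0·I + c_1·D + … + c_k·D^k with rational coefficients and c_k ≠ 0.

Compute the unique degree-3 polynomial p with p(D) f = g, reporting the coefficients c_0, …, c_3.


D^0 f = -(7/3)x^3 + 3
D^1 f = -7x^2
D^2 f = -14x
D^3 f = -14
matching coefficients of g against c_0 f + c_1 Df + … from the top degree down determines the c_i
solution: c_0 = -4, c_1 = 0, c_2 = 0, c_3 = -1/2

p(D) = -4·I − (1/2)·D^3, i.e. c_0 = -4, c_1 = 0, c_2 = 0, c_3 = -1/2


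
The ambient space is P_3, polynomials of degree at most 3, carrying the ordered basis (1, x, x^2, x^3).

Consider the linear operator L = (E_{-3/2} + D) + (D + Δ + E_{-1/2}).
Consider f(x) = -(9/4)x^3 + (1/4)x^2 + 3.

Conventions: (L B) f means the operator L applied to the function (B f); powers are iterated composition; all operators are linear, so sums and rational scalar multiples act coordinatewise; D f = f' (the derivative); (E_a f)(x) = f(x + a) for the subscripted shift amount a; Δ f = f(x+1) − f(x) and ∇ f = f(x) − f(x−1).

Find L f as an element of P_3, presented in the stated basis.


g(x) = -(9/2)x^3 - (25/4)x^2 - (185/8)x + 25/2

E_{-3/2} f = -(9/4)x^3 + (83/8)x^2 - (255/16)x + 357/32
D f = -(27/4)x^2 + (1/2)x
(E_{-3/2} + D) f = -(9/4)x^3 + (29/8)x^2 - (247/16)x + 357/32
D f = -(27/4)x^2 + (1/2)x
Δ f = -(27/4)x^2 - (25/4)x - 2
E_{-1/2} f = -(9/4)x^3 + (29/8)x^2 - (31/16)x + 107/32
(D + Δ + E_{-1/2}) f = -(9/4)x^3 - (79/8)x^2 - (123/16)x + 43/32
((E_{-3/2} + D) + (D + Δ + E_{-1/2})) f = -(9/2)x^3 - (25/4)x^2 - (185/8)x + 25/2


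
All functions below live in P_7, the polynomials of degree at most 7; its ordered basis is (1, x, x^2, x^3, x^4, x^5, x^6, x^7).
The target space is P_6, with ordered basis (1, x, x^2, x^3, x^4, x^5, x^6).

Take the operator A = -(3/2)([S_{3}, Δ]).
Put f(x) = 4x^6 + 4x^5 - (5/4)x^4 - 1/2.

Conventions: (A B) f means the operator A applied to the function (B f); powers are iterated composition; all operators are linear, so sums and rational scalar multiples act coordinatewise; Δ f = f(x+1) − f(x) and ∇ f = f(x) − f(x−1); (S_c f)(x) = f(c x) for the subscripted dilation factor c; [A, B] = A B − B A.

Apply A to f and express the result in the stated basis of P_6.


Δ f = 24x^5 + 80x^4 + 115x^3 + (185/2)x^2 + 39x + 27/4
S_{3} Δ f = 5832x^5 + 6480x^4 + 3105x^3 + (1665/2)x^2 + 117x + 27/4
S_{3} f = 2916x^6 + 972x^5 - (405/4)x^4 - 1/2
Δ S_{3} f = 17496x^5 + 48600x^4 + 67635x^3 + (105705/2)x^2 + 21951x + 15147/4
[S_{3}, Δ] f = -11664x^5 - 42120x^4 - 64530x^3 - 52020x^2 - 21834x - 3780
(-(3/2)([S_{3}, Δ])) f = 17496x^5 + 63180x^4 + 96795x^3 + 78030x^2 + 32751x + 5670

the result is g(x) = 17496x^5 + 63180x^4 + 96795x^3 + 78030x^2 + 32751x + 5670


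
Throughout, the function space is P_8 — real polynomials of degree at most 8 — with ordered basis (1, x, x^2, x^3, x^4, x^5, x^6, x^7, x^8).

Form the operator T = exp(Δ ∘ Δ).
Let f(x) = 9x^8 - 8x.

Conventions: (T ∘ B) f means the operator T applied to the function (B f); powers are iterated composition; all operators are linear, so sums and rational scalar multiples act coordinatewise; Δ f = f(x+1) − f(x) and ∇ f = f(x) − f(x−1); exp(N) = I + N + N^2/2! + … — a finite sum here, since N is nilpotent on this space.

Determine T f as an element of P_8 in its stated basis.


order-1 term: 504x^6 + 3024x^5 + 8820x^4 + 15120x^3 + 15624x^2 + 9072x + 2286
order-2 term: 7560x^4 + 60480x^3 + 196560x^2 + 302400x + 183708
order-3 term: 30240x^2 + 181440x + 287280
order-4 term: 15120
the series for exp(Δ ∘ Δ) f terminates at order 4
exp(Δ ∘ Δ) f = 9x^8 + 504x^6 + 3024x^5 + 16380x^4 + 75600x^3 + 242424x^2 + 492904x + 488394

the image equals g(x) = 9x^8 + 504x^6 + 3024x^5 + 16380x^4 + 75600x^3 + 242424x^2 + 492904x + 488394


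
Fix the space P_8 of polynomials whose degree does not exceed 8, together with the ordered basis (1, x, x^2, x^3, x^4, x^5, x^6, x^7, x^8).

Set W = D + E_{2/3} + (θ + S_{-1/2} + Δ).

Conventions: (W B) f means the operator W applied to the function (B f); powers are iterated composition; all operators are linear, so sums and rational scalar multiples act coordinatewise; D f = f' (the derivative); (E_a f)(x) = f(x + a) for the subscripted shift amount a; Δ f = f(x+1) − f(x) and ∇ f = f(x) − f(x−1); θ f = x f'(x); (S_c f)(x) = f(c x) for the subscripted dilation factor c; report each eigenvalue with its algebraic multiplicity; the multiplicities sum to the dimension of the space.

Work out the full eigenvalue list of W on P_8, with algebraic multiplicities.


λ = 3/2 (multiplicity 1), λ = 2 (multiplicity 1), λ = 13/4 (multiplicity 1), λ = 31/8 (multiplicity 1), λ = 81/16 (multiplicity 1), λ = 191/32 (multiplicity 1), λ = 449/64 (multiplicity 1), λ = 1023/128 (multiplicity 1), λ = 2305/256 (multiplicity 1)

image of 1: 2
image of x: (3/2)x + 8/3
image of x^2: (13/4)x^2 + (16/3)x + 13/9
image of x^3: (31/8)x^3 + 8x^2 + (13/3)x + 35/27
image of x^4: (81/16)x^4 + (32/3)x^3 + (26/3)x^2 + (140/27)x + 97/81
image of x^5: (191/32)x^5 + (40/3)x^4 + (130/9)x^3 + (350/27)x^2 + (485/81)x + 275/243
image of x^6: (449/64)x^6 + 16x^5 + (65/3)x^4 + (700/27)x^3 + (485/27)x^2 + (550/81)x + 793/729
image of x^7: (1023/128)x^7 + (56/3)x^6 + (91/3)x^5 + (1225/27)x^4 + (3395/81)x^3 + (1925/81)x^2 + (5551/729)x + 2315/2187
image of x^8: (2305/256)x^8 + (64/3)x^7 + (364/9)x^6 + (1960/27)x^5 + (6790/81)x^4 + (15400/243)x^3 + (22204/729)x^2 + (18520/2187)x + 6817/6561
the matrix is upper triangular; its diagonal is (2, 3/2, 13/4, 31/8, 81/16, 191/32, 449/64, 1023/128, 2305/256)
for a triangular matrix the eigenvalues are the diagonal entries, with algebraic multiplicity their repetition count


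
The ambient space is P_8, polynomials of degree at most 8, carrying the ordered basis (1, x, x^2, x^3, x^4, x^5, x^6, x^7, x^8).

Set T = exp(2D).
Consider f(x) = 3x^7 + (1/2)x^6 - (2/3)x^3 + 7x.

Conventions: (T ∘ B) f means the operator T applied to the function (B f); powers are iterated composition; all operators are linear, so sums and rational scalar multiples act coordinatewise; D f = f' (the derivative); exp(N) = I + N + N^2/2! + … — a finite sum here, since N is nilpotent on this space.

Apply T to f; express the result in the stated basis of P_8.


the image equals g(x) = 3x^7 + (85/2)x^6 + 258x^5 + 870x^4 + (5278/3)x^3 + 2132x^2 + 1439x + 1274/3

order-1 term: 42x^6 + 6x^5 - 4x^2 + 14
order-2 term: 252x^5 + 30x^4 - 8x
order-3 term: 840x^4 + 80x^3 - 16/3
order-4 term: 1680x^3 + 120x^2
order-5 term: 2016x^2 + 96x
order-6 term: 1344x + 32
order-7 term: 384
the series for exp(2D) f terminates at order 7
exp(2D) f = 3x^7 + (85/2)x^6 + 258x^5 + 870x^4 + (5278/3)x^3 + 2132x^2 + 1439x + 1274/3


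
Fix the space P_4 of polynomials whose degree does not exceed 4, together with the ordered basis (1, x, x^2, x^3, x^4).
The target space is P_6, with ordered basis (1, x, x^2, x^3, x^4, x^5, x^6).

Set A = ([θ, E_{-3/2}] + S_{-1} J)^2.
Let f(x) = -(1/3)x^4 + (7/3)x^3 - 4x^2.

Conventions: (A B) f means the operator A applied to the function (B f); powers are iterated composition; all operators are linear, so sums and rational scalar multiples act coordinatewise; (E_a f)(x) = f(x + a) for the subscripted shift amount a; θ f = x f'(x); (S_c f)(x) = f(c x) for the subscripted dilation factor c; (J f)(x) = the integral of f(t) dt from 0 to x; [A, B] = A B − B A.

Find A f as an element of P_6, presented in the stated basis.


the result is g(x) = (1/90)x^6 - (7/60)x^5 + (1/3)x^4 - 6x^3 - (81/2)x^2 + 36x - 6057/32

E_{-3/2} f = -(1/3)x^4 + (13/3)x^3 - 19x^2 + (129/4)x - 297/16
θ E_{-3/2} f = -(4/3)x^4 + 13x^3 - 38x^2 + (129/4)x
θ f = -(4/3)x^4 + 7x^3 - 8x^2
E_{-3/2} θ f = -(4/3)x^4 + 15x^3 - (115/2)x^2 + (357/4)x - 387/8
[θ, E_{-3/2}] f = -2x^3 + (39/2)x^2 - 57x + 387/8
J f = -(1/15)x^5 + (7/12)x^4 - (4/3)x^3
S_{-1} J f = (1/15)x^5 + (7/12)x^4 + (4/3)x^3
([θ, E_{-3/2}] + S_{-1} J) f = (1/15)x^5 + (7/12)x^4 - (2/3)x^3 + (39/2)x^2 - 57x + 387/8
E_{-3/2} ([θ, E_{-3/2}] + S_{-1} J) f = (1/15)x^5 + (1/12)x^4 - (8/3)x^3 + (225/8)x^2 - (2019/16)x + 58383/320
θ E_{-3/2} ([θ, E_{-3/2}] + S_{-1} J) f = (1/3)x^5 + (1/3)x^4 - 8x^3 + (225/4)x^2 - (2019/16)x
θ ([θ, E_{-3/2}] + S_{-1} J) f = (1/3)x^5 + (7/3)x^4 - 2x^3 + 39x^2 - 57x
E_{-3/2} θ ([θ, E_{-3/2}] + S_{-1} J) f = (1/3)x^5 - (1/6)x^4 - (17/2)x^3 + (273/4)x^2 - (3369/16)x + 6057/32
[θ, E_{-3/2}] ([θ, E_{-3/2}] + S_{-1} J) f = (1/2)x^4 + (1/2)x^3 - 12x^2 + (675/8)x - 6057/32
J ([θ, E_{-3/2}] + S_{-1} J) f = (1/90)x^6 + (7/60)x^5 - (1/6)x^4 + (13/2)x^3 - (57/2)x^2 + (387/8)x
S_{-1} J ([θ, E_{-3/2}] + S_{-1} J) f = (1/90)x^6 - (7/60)x^5 - (1/6)x^4 - (13/2)x^3 - (57/2)x^2 - (387/8)x
([θ, E_{-3/2}] + S_{-1} J) ([θ, E_{-3/2}] + S_{-1} J) f = (1/90)x^6 - (7/60)x^5 + (1/3)x^4 - 6x^3 - (81/2)x^2 + 36x - 6057/32


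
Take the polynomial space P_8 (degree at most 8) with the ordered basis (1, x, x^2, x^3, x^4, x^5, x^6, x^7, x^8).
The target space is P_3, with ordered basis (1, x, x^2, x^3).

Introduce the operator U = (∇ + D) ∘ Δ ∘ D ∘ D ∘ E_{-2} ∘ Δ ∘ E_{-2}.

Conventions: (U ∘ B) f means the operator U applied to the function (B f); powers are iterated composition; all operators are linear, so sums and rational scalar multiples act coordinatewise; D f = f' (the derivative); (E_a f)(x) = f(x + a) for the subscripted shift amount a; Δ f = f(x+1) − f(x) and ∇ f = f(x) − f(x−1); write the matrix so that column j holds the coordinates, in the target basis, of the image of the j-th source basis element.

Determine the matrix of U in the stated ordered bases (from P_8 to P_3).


image of 1: 0
image of x: 0
image of x^2: 0
image of x^3: 0
image of x^4: 0
image of x^5: 240
image of x^6: 1440x - 4680
image of x^7: 5040x^2 - 32760x + 54600
image of x^8: 13440x^3 - 131040x^2 + 436800x - 497280
each image's coordinates form column j of the matrix

the matrix is [[0, 0, 0, 0, 0, 240, -4680, 54600, -497280]; [0, 0, 0, 0, 0, 0, 1440, -32760, 436800]; [0, 0, 0, 0, 0, 0, 0, 5040, -131040]; [0, 0, 0, 0, 0, 0, 0, 0, 13440]] (rows listed top to bottom)


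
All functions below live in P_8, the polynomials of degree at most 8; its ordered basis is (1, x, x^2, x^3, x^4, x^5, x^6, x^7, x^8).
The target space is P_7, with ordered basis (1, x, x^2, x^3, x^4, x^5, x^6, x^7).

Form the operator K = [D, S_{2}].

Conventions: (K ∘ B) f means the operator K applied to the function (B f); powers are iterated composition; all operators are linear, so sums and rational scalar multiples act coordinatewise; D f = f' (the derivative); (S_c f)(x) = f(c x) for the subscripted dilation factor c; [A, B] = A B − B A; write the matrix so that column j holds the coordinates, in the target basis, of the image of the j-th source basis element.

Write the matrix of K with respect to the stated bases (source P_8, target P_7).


the matrix is [[0, 1, 0, 0, 0, 0, 0, 0, 0]; [0, 0, 4, 0, 0, 0, 0, 0, 0]; [0, 0, 0, 12, 0, 0, 0, 0, 0]; [0, 0, 0, 0, 32, 0, 0, 0, 0]; [0, 0, 0, 0, 0, 80, 0, 0, 0]; [0, 0, 0, 0, 0, 0, 192, 0, 0]; [0, 0, 0, 0, 0, 0, 0, 448, 0]; [0, 0, 0, 0, 0, 0, 0, 0, 1024]] (rows listed top to bottom)

image of 1: 0
image of x: 1
image of x^2: 4x
image of x^3: 12x^2
image of x^4: 32x^3
image of x^5: 80x^4
image of x^6: 192x^5
image of x^7: 448x^6
image of x^8: 1024x^7
each image's coordinates form column j of the matrix


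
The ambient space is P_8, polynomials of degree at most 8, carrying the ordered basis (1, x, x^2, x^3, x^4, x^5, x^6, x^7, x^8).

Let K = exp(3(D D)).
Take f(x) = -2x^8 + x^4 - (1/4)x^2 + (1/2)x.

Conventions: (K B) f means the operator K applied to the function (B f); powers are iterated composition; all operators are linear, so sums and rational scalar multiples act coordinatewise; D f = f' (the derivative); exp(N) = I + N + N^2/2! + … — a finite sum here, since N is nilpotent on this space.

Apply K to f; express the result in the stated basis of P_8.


order-1 term: -336x^6 + 36x^2 - 3/2
order-2 term: -15120x^4 + 108
order-3 term: -181440x^2
order-4 term: -272160
the series for exp(3(D D)) f terminates at order 4
exp(3(D D)) f = -2x^8 - 336x^6 - 15119x^4 - (725617/4)x^2 + (1/2)x - 544107/2

g(x) = -2x^8 - 336x^6 - 15119x^4 - (725617/4)x^2 + (1/2)x - 544107/2


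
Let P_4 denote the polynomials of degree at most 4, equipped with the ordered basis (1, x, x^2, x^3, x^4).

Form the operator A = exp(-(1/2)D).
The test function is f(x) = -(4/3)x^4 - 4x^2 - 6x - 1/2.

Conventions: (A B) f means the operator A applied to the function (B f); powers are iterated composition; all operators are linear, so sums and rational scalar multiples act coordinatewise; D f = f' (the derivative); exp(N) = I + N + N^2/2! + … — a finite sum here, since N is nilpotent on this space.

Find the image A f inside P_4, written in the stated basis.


g(x) = -(4/3)x^4 + (8/3)x^3 - 6x^2 - (4/3)x + 17/12

order-1 term: (8/3)x^3 + 4x + 3
order-2 term: -2x^2 - 1
order-3 term: (2/3)x
order-4 term: -1/12
the series for exp(-(1/2)D) f terminates at order 4
exp(-(1/2)D) f = -(4/3)x^4 + (8/3)x^3 - 6x^2 - (4/3)x + 17/12


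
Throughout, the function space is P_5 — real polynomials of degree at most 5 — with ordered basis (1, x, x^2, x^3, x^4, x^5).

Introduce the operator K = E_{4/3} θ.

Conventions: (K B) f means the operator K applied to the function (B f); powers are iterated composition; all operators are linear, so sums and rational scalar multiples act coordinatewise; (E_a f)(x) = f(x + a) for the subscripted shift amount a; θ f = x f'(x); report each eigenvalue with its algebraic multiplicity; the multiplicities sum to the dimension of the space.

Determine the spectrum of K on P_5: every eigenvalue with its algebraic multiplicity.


λ = 0 (multiplicity 1), λ = 1 (multiplicity 1), λ = 2 (multiplicity 1), λ = 3 (multiplicity 1), λ = 4 (multiplicity 1), λ = 5 (multiplicity 1)

image of 1: 0
image of x: x + 4/3
image of x^2: 2x^2 + (16/3)x + 32/9
image of x^3: 3x^3 + 12x^2 + 16x + 64/9
image of x^4: 4x^4 + (64/3)x^3 + (128/3)x^2 + (1024/27)x + 1024/81
image of x^5: 5x^5 + (100/3)x^4 + (800/9)x^3 + (3200/27)x^2 + (6400/81)x + 5120/243
the matrix is upper triangular; its diagonal is (0, 1, 2, 3, 4, 5)
for a triangular matrix the eigenvalues are the diagonal entries, with algebraic multiplicity their repetition count
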